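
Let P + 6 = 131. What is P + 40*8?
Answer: 445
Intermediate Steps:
P = 125 (P = -6 + 131 = 125)
P + 40*8 = 125 + 40*8 = 125 + 320 = 445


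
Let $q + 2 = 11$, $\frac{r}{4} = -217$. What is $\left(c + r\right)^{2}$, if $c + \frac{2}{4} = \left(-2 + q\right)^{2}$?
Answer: $\frac{2686321}{4} \approx 6.7158 \cdot 10^{5}$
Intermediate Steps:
$r = -868$ ($r = 4 \left(-217\right) = -868$)
$q = 9$ ($q = -2 + 11 = 9$)
$c = \frac{97}{2}$ ($c = - \frac{1}{2} + \left(-2 + 9\right)^{2} = - \frac{1}{2} + 7^{2} = - \frac{1}{2} + 49 = \frac{97}{2} \approx 48.5$)
$\left(c + r\right)^{2} = \left(\frac{97}{2} - 868\right)^{2} = \left(- \frac{1639}{2}\right)^{2} = \frac{2686321}{4}$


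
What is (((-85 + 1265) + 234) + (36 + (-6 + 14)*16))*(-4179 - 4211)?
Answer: -13239420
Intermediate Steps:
(((-85 + 1265) + 234) + (36 + (-6 + 14)*16))*(-4179 - 4211) = ((1180 + 234) + (36 + 8*16))*(-8390) = (1414 + (36 + 128))*(-8390) = (1414 + 164)*(-8390) = 1578*(-8390) = -13239420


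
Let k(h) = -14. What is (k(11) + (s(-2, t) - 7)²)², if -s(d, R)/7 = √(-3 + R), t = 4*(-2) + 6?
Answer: -3920 - 41160*I*√5 ≈ -3920.0 - 92037.0*I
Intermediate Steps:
t = -2 (t = -8 + 6 = -2)
s(d, R) = -7*√(-3 + R)
(k(11) + (s(-2, t) - 7)²)² = (-14 + (-7*√(-3 - 2) - 7)²)² = (-14 + (-7*I*√5 - 7)²)² = (-14 + (-7 - 7*I*√5)²)²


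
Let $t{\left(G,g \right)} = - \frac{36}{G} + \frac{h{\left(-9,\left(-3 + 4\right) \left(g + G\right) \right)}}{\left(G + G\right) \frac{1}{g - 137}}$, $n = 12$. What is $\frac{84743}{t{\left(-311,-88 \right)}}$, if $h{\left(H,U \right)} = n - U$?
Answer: $\frac{52710146}{92547} \approx 569.55$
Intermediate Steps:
$h{\left(H,U \right)} = 12 - U$
$t{\left(G,g \right)} = - \frac{36}{G} + \frac{\left(-137 + g\right) \left(12 - G - g\right)}{2 G}$ ($t{\left(G,g \right)} = - \frac{36}{G} + \frac{12 - \left(-3 + 4\right) \left(g + G\right)}{\left(G + G\right) \frac{1}{g - 137}} = - \frac{36}{G} + \frac{12 - 1 \left(G + g\right)}{2 G \frac{1}{-137 + g}} = - \frac{36}{G} + \frac{12 - \left(G + g\right)}{2 G \frac{1}{-137 + g}} = - \frac{36}{G} + \left(12 - \left(G + g\right)\right) \frac{-137 + g}{2 G} = - \frac{36}{G} + \left(12 - G - g\right) \frac{-137 + g}{2 G} = - \frac{36}{G} + \frac{\left(-137 + g\right) \left(12 - G - g\right)}{2 G}$)
$\frac{84743}{t{\left(-311,-88 \right)}} = \frac{84743}{\frac{1}{2} \frac{1}{-311} \left(-1716 + 137 \left(-311\right) + 137 \left(-88\right) - - 88 \left(-12 - 311 - 88\right)\right)} = \frac{84743}{\frac{1}{2} \left(- \frac{1}{311}\right) \left(-1716 - 42607 - 12056 - \left(-88\right) \left(-411\right)\right)} = \frac{84743}{\frac{1}{2} \left(- \frac{1}{311}\right) \left(-1716 - 42607 - 12056 - 36168\right)} = \frac{84743}{\frac{1}{2} \left(- \frac{1}{311}\right) \left(-92547\right)} = \frac{84743}{\frac{92547}{622}} = 84743 \cdot \frac{622}{92547} = \frac{52710146}{92547}$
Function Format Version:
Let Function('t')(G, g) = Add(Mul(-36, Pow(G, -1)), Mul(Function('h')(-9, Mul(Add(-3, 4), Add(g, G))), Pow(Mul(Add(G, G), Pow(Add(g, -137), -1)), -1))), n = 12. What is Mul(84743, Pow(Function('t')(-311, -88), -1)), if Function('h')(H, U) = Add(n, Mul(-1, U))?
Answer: Rational(52710146, 92547) ≈ 569.55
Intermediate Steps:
Function('h')(H, U) = Add(12, Mul(-1, U))
Function('t')(G, g) = Add(Mul(-36, Pow(G, -1)), Mul(Rational(1, 2), Pow(G, -1), Add(-137, g), Add(12, Mul(-1, G), Mul(-1, g)))) (Function('t')(G, g) = Add(Mul(-36, Pow(G, -1)), Mul(Add(12, Mul(-1, Mul(Add(-3, 4), Add(g, G)))), Pow(Mul(Add(G, G), Pow(Add(g, -137), -1)), -1))) = Add(Mul(-36, Pow(G, -1)), Mul(Add(12, Mul(-1, Mul(1, Add(G, g)))), Pow(Mul(Mul(2, G), Pow(Add(-137, g), -1)), -1))) = Add(Mul(-36, Pow(G, -1)), Mul(Add(12, Mul(-1, Add(G, g))), Pow(Mul(2, G, Pow(Add(-137, g), -1)), -1))) = Add(Mul(-36, Pow(G, -1)), Mul(Add(12, Add(Mul(-1, G), Mul(-1, g))), Mul(Rational(1, 2), Pow(G, -1), Add(-137, g)))) = Add(Mul(-36, Pow(G, -1)), Mul(Add(12, Mul(-1, G), Mul(-1, g)), Mul(Rational(1, 2), Pow(G, -1), Add(-137, g)))) = Add(Mul(-36, Pow(G, -1)), Mul(Rational(1, 2), Pow(G, -1), Add(-137, g), Add(12, Mul(-1, G), Mul(-1, g)))))
Mul(84743, Pow(Function('t')(-311, -88), -1)) = Mul(84743, Pow(Mul(Rational(1, 2), Pow(-311, -1), Add(-1716, Mul(137, -311), Mul(137, -88), Mul(-1, -88, Add(-12, -311, -88)))), -1)) = Mul(84743, Pow(Mul(Rational(1, 2), Rational(-1, 311), Add(-1716, -42607, -12056, Mul(-1, -88, -411))), -1)) = Mul(84743, Pow(Mul(Rational(1, 2), Rational(-1, 311), Add(-1716, -42607, -12056, -36168)), -1)) = Mul(84743, Pow(Mul(Rational(1, 2), Rational(-1, 311), -92547), -1)) = Mul(84743, Pow(Rational(92547, 622), -1)) = Mul(84743, Rational(622, 92547)) = Rational(52710146, 92547)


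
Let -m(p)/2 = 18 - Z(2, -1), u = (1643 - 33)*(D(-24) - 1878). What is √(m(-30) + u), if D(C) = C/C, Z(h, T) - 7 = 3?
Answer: I*√3021986 ≈ 1738.4*I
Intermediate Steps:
Z(h, T) = 10 (Z(h, T) = 7 + 3 = 10)
D(C) = 1
u = -3021970 (u = (1643 - 33)*(1 - 1878) = 1610*(-1877) = -3021970)
m(p) = -16 (m(p) = -2*(18 - 1*10) = -2*(18 - 10) = -2*8 = -16)
√(m(-30) + u) = √(-16 - 3021970) = √(-3021986) = I*√3021986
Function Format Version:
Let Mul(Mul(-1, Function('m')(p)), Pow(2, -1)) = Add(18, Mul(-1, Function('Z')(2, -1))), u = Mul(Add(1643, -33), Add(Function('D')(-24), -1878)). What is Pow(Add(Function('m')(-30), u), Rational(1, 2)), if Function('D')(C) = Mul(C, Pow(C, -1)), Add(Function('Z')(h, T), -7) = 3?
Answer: Mul(I, Pow(3021986, Rational(1, 2))) ≈ Mul(1738.4, I)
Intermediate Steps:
Function('Z')(h, T) = 10 (Function('Z')(h, T) = Add(7, 3) = 10)
Function('D')(C) = 1
u = -3021970 (u = Mul(Add(1643, -33), Add(1, -1878)) = Mul(1610, -1877) = -3021970)
Function('m')(p) = -16 (Function('m')(p) = Mul(-2, Add(18, Mul(-1, 10))) = Mul(-2, Add(18, -10)) = Mul(-2, 8) = -16)
Pow(Add(Function('m')(-30), u), Rational(1, 2)) = Pow(Add(-16, -3021970), Rational(1, 2)) = Pow(-3021986, Rational(1, 2)) = Mul(I, Pow(3021986, Rational(1, 2)))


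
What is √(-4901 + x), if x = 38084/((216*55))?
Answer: I*√4800328170/990 ≈ 69.984*I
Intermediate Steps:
x = 9521/2970 (x = 38084/11880 = 38084*(1/11880) = 9521/2970 ≈ 3.2057)
√(-4901 + x) = √(-4901 + 9521/2970) = √(-14546449/2970) = I*√4800328170/990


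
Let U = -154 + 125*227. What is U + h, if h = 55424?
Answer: 83645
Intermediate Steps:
U = 28221 (U = -154 + 28375 = 28221)
U + h = 28221 + 55424 = 83645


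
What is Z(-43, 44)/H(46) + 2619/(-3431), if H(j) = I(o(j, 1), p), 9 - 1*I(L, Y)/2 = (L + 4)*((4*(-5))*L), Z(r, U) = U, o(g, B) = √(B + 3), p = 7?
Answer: -576649/854319 ≈ -0.67498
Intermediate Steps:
o(g, B) = √(3 + B)
I(L, Y) = 18 + 40*L*(4 + L) (I(L, Y) = 18 - 2*(L + 4)*(4*(-5))*L = 18 - 2*(4 + L)*(-20*L) = 18 - (-40)*L*(4 + L) = 18 + 40*L*(4 + L))
H(j) = 498 (H(j) = 18 + 40*(√(3 + 1))² + 160*√(3 + 1) = 18 + 40*(√4)² + 160*√4 = 18 + 40*2² + 160*2 = 18 + 40*4 + 320 = 18 + 160 + 320 = 498)
Z(-43, 44)/H(46) + 2619/(-3431) = 44/498 + 2619/(-3431) = 44*(1/498) + 2619*(-1/3431) = 22/249 - 2619/3431 = -576649/854319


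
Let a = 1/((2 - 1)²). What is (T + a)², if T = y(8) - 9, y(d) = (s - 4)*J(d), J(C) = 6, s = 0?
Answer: 1024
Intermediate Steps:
a = 1 (a = 1/(1²) = 1/1 = 1)
y(d) = -24 (y(d) = (0 - 4)*6 = -4*6 = -24)
T = -33 (T = -24 - 9 = -33)
(T + a)² = (-33 + 1)² = (-32)² = 1024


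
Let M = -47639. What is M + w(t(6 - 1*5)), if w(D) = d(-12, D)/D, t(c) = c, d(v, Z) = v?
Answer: -47651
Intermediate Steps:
w(D) = -12/D
M + w(t(6 - 1*5)) = -47639 - 12/(6 - 1*5) = -47639 - 12/(6 - 5) = -47639 - 12/1 = -47639 - 12*1 = -47639 - 12 = -47651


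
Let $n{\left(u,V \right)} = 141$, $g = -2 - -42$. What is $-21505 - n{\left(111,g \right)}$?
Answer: $-21646$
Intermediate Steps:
$g = 40$ ($g = -2 + 42 = 40$)
$-21505 - n{\left(111,g \right)} = -21505 - 141 = -21646$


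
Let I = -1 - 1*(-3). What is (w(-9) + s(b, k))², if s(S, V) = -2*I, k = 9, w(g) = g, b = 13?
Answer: 169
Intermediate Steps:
I = 2 (I = -1 + 3 = 2)
s(S, V) = -4 (s(S, V) = -2*2 = -4)
(w(-9) + s(b, k))² = (-9 - 4)² = (-13)² = 169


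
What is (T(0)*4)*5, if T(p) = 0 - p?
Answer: 0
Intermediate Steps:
T(p) = -p
(T(0)*4)*5 = (-1*0*4)*5 = (0*4)*5 = 0*5 = 0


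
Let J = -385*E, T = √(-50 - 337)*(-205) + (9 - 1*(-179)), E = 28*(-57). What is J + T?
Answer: 614648 - 615*I*√43 ≈ 6.1465e+5 - 4032.8*I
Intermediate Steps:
E = -1596
T = 188 - 615*I*√43 (T = √(-387)*(-205) + (9 + 179) = (3*I*√43)*(-205) + 188 = -615*I*√43 + 188 = 188 - 615*I*√43 ≈ 188.0 - 4032.8*I)
J = 614460 (J = -385*(-1596) = 614460)
J + T = 614460 + (188 - 615*I*√43) = 614648 - 615*I*√43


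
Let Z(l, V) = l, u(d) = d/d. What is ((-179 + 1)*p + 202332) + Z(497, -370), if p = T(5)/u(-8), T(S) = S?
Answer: 201939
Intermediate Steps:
u(d) = 1
p = 5 (p = 5/1 = 5*1 = 5)
((-179 + 1)*p + 202332) + Z(497, -370) = ((-179 + 1)*5 + 202332) + 497 = (-178*5 + 202332) + 497 = (-890 + 202332) + 497 = 201442 + 497 = 201939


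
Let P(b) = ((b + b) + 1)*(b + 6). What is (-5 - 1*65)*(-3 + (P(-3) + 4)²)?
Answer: -8260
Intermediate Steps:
P(b) = (1 + 2*b)*(6 + b) (P(b) = (2*b + 1)*(6 + b) = (1 + 2*b)*(6 + b))
(-5 - 1*65)*(-3 + (P(-3) + 4)²) = (-5 - 1*65)*(-3 + ((6 + 2*(-3)² + 13*(-3)) + 4)²) = (-5 - 65)*(-3 + ((6 + 2*9 - 39) + 4)²) = -70*(-3 + ((6 + 18 - 39) + 4)²) = -70*(-3 + (-15 + 4)²) = -70*(-3 + (-11)²) = -70*(-3 + 121) = -70*118 = -8260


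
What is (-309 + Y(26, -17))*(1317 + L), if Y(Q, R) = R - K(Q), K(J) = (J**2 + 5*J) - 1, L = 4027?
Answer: -6044064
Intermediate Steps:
K(J) = -1 + J**2 + 5*J
Y(Q, R) = 1 + R - Q**2 - 5*Q (Y(Q, R) = R - (-1 + Q**2 + 5*Q) = R + (1 - Q**2 - 5*Q) = 1 + R - Q**2 - 5*Q)
(-309 + Y(26, -17))*(1317 + L) = (-309 + (1 - 17 - 1*26**2 - 5*26))*(1317 + 4027) = (-309 + (1 - 17 - 1*676 - 130))*5344 = (-309 + (1 - 17 - 676 - 130))*5344 = (-309 - 822)*5344 = -1131*5344 = -6044064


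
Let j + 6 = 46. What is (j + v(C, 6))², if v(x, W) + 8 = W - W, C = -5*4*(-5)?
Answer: 1024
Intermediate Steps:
j = 40 (j = -6 + 46 = 40)
C = 100 (C = -20*(-5) = 100)
v(x, W) = -8 (v(x, W) = -8 + (W - W) = -8 + 0 = -8)
(j + v(C, 6))² = (40 - 8)² = 32² = 1024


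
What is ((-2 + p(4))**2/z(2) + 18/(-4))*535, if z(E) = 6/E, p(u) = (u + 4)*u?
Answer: 316185/2 ≈ 1.5809e+5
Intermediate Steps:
p(u) = u*(4 + u) (p(u) = (4 + u)*u = u*(4 + u))
((-2 + p(4))**2/z(2) + 18/(-4))*535 = ((-2 + 4*(4 + 4))**2/((6/2)) + 18/(-4))*535 = ((-2 + 4*8)**2/((6*(1/2))) + 18*(-1/4))*535 = ((-2 + 32)**2/3 - 9/2)*535 = (30**2*(1/3) - 9/2)*535 = (900*(1/3) - 9/2)*535 = (300 - 9/2)*535 = (591/2)*535 = 316185/2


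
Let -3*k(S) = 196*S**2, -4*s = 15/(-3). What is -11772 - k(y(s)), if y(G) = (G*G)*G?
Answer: -35397959/3072 ≈ -11523.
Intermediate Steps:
s = 5/4 (s = -15/(4*(-3)) = -15*(-1)/(4*3) = -1/4*(-5) = 5/4 ≈ 1.2500)
y(G) = G**3 (y(G) = G**2*G = G**3)
k(S) = -196*S**2/3
-11772 - k(y(s)) = -11772 - (-196)*((5/4)**3)**2/3 = -11772 - (-196)*(125/64)**2/3 = -11772 - (-196)*15625/(3*4096) = -11772 - 1*(-765625/3072) = -11772 + 765625/3072 = -35397959/3072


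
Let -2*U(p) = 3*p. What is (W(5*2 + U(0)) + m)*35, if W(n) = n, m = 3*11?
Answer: 1505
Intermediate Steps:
U(p) = -3*p/2
m = 33
(W(5*2 + U(0)) + m)*35 = ((5*2 - 3/2*0) + 33)*35 = ((10 + 0) + 33)*35 = (10 + 33)*35 = 43*35 = 1505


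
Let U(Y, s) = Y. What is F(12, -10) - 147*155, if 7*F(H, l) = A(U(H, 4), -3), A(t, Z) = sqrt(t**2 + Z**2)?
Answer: -22785 + 3*sqrt(17)/7 ≈ -22783.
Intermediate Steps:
A(t, Z) = sqrt(Z**2 + t**2)
F(H, l) = sqrt(9 + H**2)/7 (F(H, l) = sqrt((-3)**2 + H**2)/7 = sqrt(9 + H**2)/7)
F(12, -10) - 147*155 = sqrt(9 + 12**2)/7 - 147*155 = sqrt(9 + 144)/7 - 22785 = sqrt(153)/7 - 22785 = (3*sqrt(17))/7 - 22785 = 3*sqrt(17)/7 - 22785 = -22785 + 3*sqrt(17)/7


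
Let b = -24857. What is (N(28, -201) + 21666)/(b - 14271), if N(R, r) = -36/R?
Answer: -151653/273896 ≈ -0.55369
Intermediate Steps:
(N(28, -201) + 21666)/(b - 14271) = (-36/28 + 21666)/(-24857 - 14271) = (-36*1/28 + 21666)/(-39128) = (-9/7 + 21666)*(-1/39128) = (151653/7)*(-1/39128) = -151653/273896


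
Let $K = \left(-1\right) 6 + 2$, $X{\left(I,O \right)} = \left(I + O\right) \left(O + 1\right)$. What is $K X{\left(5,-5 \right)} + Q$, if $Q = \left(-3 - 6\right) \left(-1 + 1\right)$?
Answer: $0$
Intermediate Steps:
$X{\left(I,O \right)} = \left(1 + O\right) \left(I + O\right)$ ($X{\left(I,O \right)} = \left(I + O\right) \left(1 + O\right) = \left(1 + O\right) \left(I + O\right)$)
$K = -4$ ($K = -6 + 2 = -4$)
$Q = 0$ ($Q = \left(-9\right) 0 = 0$)
$K X{\left(5,-5 \right)} + Q = - 4 \left(5 - 5 + \left(-5\right)^{2} + 5 \left(-5\right)\right) + 0 = - 4 \left(5 - 5 + 25 - 25\right) + 0 = \left(-4\right) 0 + 0 = 0 + 0 = 0$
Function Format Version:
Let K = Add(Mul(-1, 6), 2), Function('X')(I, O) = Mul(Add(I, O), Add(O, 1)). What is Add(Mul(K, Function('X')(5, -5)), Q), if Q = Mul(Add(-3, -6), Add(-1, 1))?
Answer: 0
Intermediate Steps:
Function('X')(I, O) = Mul(Add(1, O), Add(I, O)) (Function('X')(I, O) = Mul(Add(I, O), Add(1, O)) = Mul(Add(1, O), Add(I, O)))
K = -4 (K = Add(-6, 2) = -4)
Q = 0 (Q = Mul(-9, 0) = 0)
Add(Mul(K, Function('X')(5, -5)), Q) = Add(Mul(-4, Add(5, -5, Pow(-5, 2), Mul(5, -5))), 0) = Add(Mul(-4, Add(5, -5, 25, -25)), 0) = Add(Mul(-4, 0), 0) = Add(0, 0) = 0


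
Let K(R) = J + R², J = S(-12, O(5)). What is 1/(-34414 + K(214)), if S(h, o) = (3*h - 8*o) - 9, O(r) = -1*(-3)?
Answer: 1/11313 ≈ 8.8394e-5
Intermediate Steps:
O(r) = 3
S(h, o) = -9 - 8*o + 3*h (S(h, o) = (-8*o + 3*h) - 9 = -9 - 8*o + 3*h)
J = -69 (J = -9 - 8*3 + 3*(-12) = -9 - 24 - 36 = -69)
K(R) = -69 + R²
1/(-34414 + K(214)) = 1/(-34414 + (-69 + 214²)) = 1/(-34414 + (-69 + 45796)) = 1/(-34414 + 45727) = 1/11313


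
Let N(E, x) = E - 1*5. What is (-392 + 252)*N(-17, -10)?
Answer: 3080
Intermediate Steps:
N(E, x) = -5 + E (N(E, x) = E - 5 = -5 + E)
(-392 + 252)*N(-17, -10) = (-392 + 252)*(-5 - 17) = -140*(-22) = 3080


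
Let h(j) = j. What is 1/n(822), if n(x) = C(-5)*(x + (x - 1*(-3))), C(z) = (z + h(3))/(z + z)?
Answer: 5/1647 ≈ 0.0030358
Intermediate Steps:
C(z) = (3 + z)/(2*z) (C(z) = (z + 3)/(z + z) = (3 + z)/((2*z)) = (3 + z)*(1/(2*z)) = (3 + z)/(2*z))
n(x) = ⅗ + 2*x/5 (n(x) = ((½)*(3 - 5)/(-5))*(x + (x - 1*(-3))) = ((½)*(-⅕)*(-2))*(x + (x + 3)) = (x + (3 + x))/5 = (3 + 2*x)/5 = ⅗ + 2*x/5)
1/n(822) = 1/(⅗ + (⅖)*822) = 1/(⅗ + 1644/5) = 1/(1647/5) = 5/1647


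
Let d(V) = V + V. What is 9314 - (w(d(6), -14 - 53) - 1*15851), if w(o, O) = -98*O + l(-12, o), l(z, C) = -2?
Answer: 18601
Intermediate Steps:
d(V) = 2*V
w(o, O) = -2 - 98*O (w(o, O) = -98*O - 2 = -2 - 98*O)
9314 - (w(d(6), -14 - 53) - 1*15851) = 9314 - ((-2 - 98*(-14 - 53)) - 1*15851) = 9314 - ((-2 - 98*(-67)) - 15851) = 9314 - ((-2 + 6566) - 15851) = 9314 - (6564 - 15851) = 9314 - 1*(-9287) = 9314 + 9287 = 18601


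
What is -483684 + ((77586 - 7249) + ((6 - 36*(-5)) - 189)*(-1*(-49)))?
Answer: -413494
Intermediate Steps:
-483684 + ((77586 - 7249) + ((6 - 36*(-5)) - 189)*(-1*(-49))) = -483684 + (70337 + ((6 - 6*(-30)) - 189)*49) = -483684 + (70337 + ((6 + 180) - 189)*49) = -483684 + (70337 + (186 - 189)*49) = -483684 + (70337 - 3*49) = -483684 + (70337 - 147) = -483684 + 70190 = -413494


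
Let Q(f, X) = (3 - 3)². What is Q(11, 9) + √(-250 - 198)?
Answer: 8*I*√7 ≈ 21.166*I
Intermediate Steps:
Q(f, X) = 0 (Q(f, X) = 0² = 0)
Q(11, 9) + √(-250 - 198) = 0 + √(-250 - 198) = 0 + √(-448) = 0 + 8*I*√7 = 8*I*√7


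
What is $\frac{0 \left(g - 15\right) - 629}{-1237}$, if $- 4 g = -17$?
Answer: $\frac{629}{1237} \approx 0.50849$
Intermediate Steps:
$g = \frac{17}{4}$ ($g = \left(- \frac{1}{4}\right) \left(-17\right) = \frac{17}{4} \approx 4.25$)
$\frac{0 \left(g - 15\right) - 629}{-1237} = \frac{0 \left(\frac{17}{4} - 15\right) - 629}{-1237} = - \frac{0 \left(- \frac{43}{4}\right) - 629}{1237} = - \frac{0 - 629}{1237} = \left(- \frac{1}{1237}\right) \left(-629\right) = \frac{629}{1237}$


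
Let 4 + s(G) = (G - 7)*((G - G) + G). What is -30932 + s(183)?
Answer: 1272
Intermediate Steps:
s(G) = -4 + G*(-7 + G) (s(G) = -4 + (G - 7)*((G - G) + G) = -4 + (-7 + G)*(0 + G) = -4 + (-7 + G)*G = -4 + G*(-7 + G))
-30932 + s(183) = -30932 + (-4 + 183² - 7*183) = -30932 + (-4 + 33489 - 1281) = -30932 + 32204 = 1272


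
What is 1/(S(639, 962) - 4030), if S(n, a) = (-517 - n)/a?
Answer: -481/1939008 ≈ -0.00024807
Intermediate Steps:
S(n, a) = (-517 - n)/a
1/(S(639, 962) - 4030) = 1/((-517 - 1*639)/962 - 4030) = 1/((-517 - 639)/962 - 4030) = 1/((1/962)*(-1156) - 4030) = 1/(-578/481 - 4030) = 1/(-1939008/481) = -481/1939008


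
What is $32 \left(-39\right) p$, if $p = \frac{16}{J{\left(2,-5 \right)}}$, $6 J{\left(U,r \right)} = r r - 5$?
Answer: $- \frac{29952}{5} \approx -5990.4$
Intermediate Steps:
$J{\left(U,r \right)} = - \frac{5}{6} + \frac{r^{2}}{6}$ ($J{\left(U,r \right)} = \frac{r r - 5}{6} = \frac{r^{2} - 5}{6} = \frac{-5 + r^{2}}{6} = - \frac{5}{6} + \frac{r^{2}}{6}$)
$p = \frac{24}{5}$ ($p = \frac{16}{- \frac{5}{6} + \frac{\left(-5\right)^{2}}{6}} = \frac{16}{- \frac{5}{6} + \frac{1}{6} \cdot 25} = \frac{16}{- \frac{5}{6} + \frac{25}{6}} = \frac{16}{\frac{10}{3}} = 16 \cdot \frac{3}{10} = \frac{24}{5} \approx 4.8$)
$32 \left(-39\right) p = 32 \left(-39\right) \frac{24}{5} = \left(-1248\right) \frac{24}{5} = - \frac{29952}{5}$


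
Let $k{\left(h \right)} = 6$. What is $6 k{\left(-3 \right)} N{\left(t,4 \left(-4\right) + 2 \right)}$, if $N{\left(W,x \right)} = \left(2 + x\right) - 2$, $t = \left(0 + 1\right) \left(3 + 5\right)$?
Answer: $-504$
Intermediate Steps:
$t = 8$ ($t = 1 \cdot 8 = 8$)
$N{\left(W,x \right)} = x$
$6 k{\left(-3 \right)} N{\left(t,4 \left(-4\right) + 2 \right)} = 6 \cdot 6 \left(4 \left(-4\right) + 2\right) = 36 \left(-16 + 2\right) = 36 \left(-14\right) = -504$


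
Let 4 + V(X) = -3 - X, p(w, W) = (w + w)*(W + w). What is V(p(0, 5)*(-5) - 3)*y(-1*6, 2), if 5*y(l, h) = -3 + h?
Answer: ⅘ ≈ 0.80000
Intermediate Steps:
y(l, h) = -⅗ + h/5 (y(l, h) = (-3 + h)/5 = -⅗ + h/5)
p(w, W) = 2*w*(W + w) (p(w, W) = (2*w)*(W + w) = 2*w*(W + w))
V(X) = -7 - X (V(X) = -4 + (-3 - X) = -7 - X)
V(p(0, 5)*(-5) - 3)*y(-1*6, 2) = (-7 - ((2*0*(5 + 0))*(-5) - 3))*(-⅗ + (⅕)*2) = (-7 - ((2*0*5)*(-5) - 3))*(-⅗ + ⅖) = (-7 - (0*(-5) - 3))*(-⅕) = (-7 - (0 - 3))*(-⅕) = (-7 - 1*(-3))*(-⅕) = (-7 + 3)*(-⅕) = -4*(-⅕) = ⅘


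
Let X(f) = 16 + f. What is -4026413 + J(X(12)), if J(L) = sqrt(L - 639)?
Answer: -4026413 + I*sqrt(611) ≈ -4.0264e+6 + 24.718*I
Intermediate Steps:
J(L) = sqrt(-639 + L)
-4026413 + J(X(12)) = -4026413 + sqrt(-639 + (16 + 12)) = -4026413 + sqrt(-639 + 28) = -4026413 + sqrt(-611) = -4026413 + I*sqrt(611)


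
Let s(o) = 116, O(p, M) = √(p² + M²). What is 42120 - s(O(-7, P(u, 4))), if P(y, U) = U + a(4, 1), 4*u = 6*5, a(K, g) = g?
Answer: 42004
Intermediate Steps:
u = 15/2 (u = (6*5)/4 = (¼)*30 = 15/2 ≈ 7.5000)
P(y, U) = 1 + U (P(y, U) = U + 1 = 1 + U)
O(p, M) = √(M² + p²)
42120 - s(O(-7, P(u, 4))) = 42120 - 1*116 = 42120 - 116 = 42004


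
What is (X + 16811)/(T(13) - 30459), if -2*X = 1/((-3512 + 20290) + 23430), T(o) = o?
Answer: -1351873375/2448345536 ≈ -0.55216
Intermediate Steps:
X = -1/80416 (X = -1/(2*((-3512 + 20290) + 23430)) = -1/(2*(16778 + 23430)) = -1/2/40208 = -1/2*1/40208 = -1/80416 ≈ -1.2435e-5)
(X + 16811)/(T(13) - 30459) = (-1/80416 + 16811)/(13 - 30459) = (1351873375/80416)/(-30446) = (1351873375/80416)*(-1/30446) = -1351873375/2448345536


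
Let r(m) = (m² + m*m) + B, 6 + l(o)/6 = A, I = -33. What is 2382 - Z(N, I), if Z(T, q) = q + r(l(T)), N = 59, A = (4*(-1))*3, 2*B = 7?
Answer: -41833/2 ≈ -20917.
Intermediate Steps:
B = 7/2 (B = (½)*7 = 7/2 ≈ 3.5000)
A = -12 (A = -4*3 = -12)
l(o) = -108 (l(o) = -36 + 6*(-12) = -36 - 72 = -108)
r(m) = 7/2 + 2*m² (r(m) = (m² + m*m) + 7/2 = (m² + m²) + 7/2 = 2*m² + 7/2 = 7/2 + 2*m²)
Z(T, q) = 46663/2 + q (Z(T, q) = q + (7/2 + 2*(-108)²) = q + (7/2 + 2*11664) = q + (7/2 + 23328) = q + 46663/2 = 46663/2 + q)
2382 - Z(N, I) = 2382 - (46663/2 - 33) = 2382 - 1*46597/2 = 2382 - 46597/2 = -41833/2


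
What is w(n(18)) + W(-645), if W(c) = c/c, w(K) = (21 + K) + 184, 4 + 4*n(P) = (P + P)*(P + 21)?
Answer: 556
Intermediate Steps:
n(P) = -1 + P*(21 + P)/2 (n(P) = -1 + ((P + P)*(P + 21))/4 = -1 + ((2*P)*(21 + P))/4 = -1 + (2*P*(21 + P))/4 = -1 + P*(21 + P)/2)
w(K) = 205 + K
W(c) = 1
w(n(18)) + W(-645) = (205 + (-1 + (½)*18² + (21/2)*18)) + 1 = (205 + (-1 + (½)*324 + 189)) + 1 = (205 + (-1 + 162 + 189)) + 1 = (205 + 350) + 1 = 555 + 1 = 556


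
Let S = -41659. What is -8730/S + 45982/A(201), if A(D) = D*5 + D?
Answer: 963046259/25120377 ≈ 38.337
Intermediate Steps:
A(D) = 6*D (A(D) = 5*D + D = 6*D)
-8730/S + 45982/A(201) = -8730/(-41659) + 45982/((6*201)) = -8730*(-1/41659) + 45982/1206 = 8730/41659 + 45982*(1/1206) = 8730/41659 + 22991/603 = 963046259/25120377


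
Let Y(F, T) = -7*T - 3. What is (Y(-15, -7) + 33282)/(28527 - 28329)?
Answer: 16664/99 ≈ 168.32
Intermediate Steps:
Y(F, T) = -3 - 7*T
(Y(-15, -7) + 33282)/(28527 - 28329) = ((-3 - 7*(-7)) + 33282)/(28527 - 28329) = ((-3 + 49) + 33282)/198 = (46 + 33282)*(1/198) = 33328*(1/198) = 16664/99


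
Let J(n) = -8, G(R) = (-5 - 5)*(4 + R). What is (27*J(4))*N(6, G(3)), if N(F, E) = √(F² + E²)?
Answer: -432*√1234 ≈ -15175.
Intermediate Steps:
G(R) = -40 - 10*R (G(R) = -10*(4 + R) = -40 - 10*R)
N(F, E) = √(E² + F²)
(27*J(4))*N(6, G(3)) = (27*(-8))*√((-40 - 10*3)² + 6²) = -216*√((-40 - 30)² + 36) = -216*√((-70)² + 36) = -216*√(4900 + 36) = -432*√1234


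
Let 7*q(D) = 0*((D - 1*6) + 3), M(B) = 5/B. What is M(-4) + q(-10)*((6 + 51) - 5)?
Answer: -5/4 ≈ -1.2500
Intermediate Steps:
q(D) = 0 (q(D) = (0*((D - 1*6) + 3))/7 = (0*((D - 6) + 3))/7 = (0*((-6 + D) + 3))/7 = (0*(-3 + D))/7 = (⅐)*0 = 0)
M(-4) + q(-10)*((6 + 51) - 5) = 5/(-4) + 0*((6 + 51) - 5) = 5*(-¼) + 0*(57 - 5) = -5/4 + 0*52 = -5/4 + 0 = -5/4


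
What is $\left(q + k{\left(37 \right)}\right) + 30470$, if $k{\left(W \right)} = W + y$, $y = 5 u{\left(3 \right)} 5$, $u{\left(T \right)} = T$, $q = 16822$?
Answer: $47404$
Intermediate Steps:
$y = 75$ ($y = 5 \cdot 3 \cdot 5 = 15 \cdot 5 = 75$)
$k{\left(W \right)} = 75 + W$ ($k{\left(W \right)} = W + 75 = 75 + W$)
$\left(q + k{\left(37 \right)}\right) + 30470 = \left(16822 + \left(75 + 37\right)\right) + 30470 = \left(16822 + 112\right) + 30470 = 16934 + 30470 = 47404$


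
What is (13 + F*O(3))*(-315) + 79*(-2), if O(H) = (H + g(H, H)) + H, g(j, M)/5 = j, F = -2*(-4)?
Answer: -57173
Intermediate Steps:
F = 8
g(j, M) = 5*j
O(H) = 7*H (O(H) = (H + 5*H) + H = 6*H + H = 7*H)
(13 + F*O(3))*(-315) + 79*(-2) = (13 + 8*(7*3))*(-315) + 79*(-2) = (13 + 8*21)*(-315) - 158 = (13 + 168)*(-315) - 158 = 181*(-315) - 158 = -57015 - 158 = -57173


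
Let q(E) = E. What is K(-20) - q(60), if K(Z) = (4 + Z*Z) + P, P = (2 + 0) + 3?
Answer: 349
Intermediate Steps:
P = 5 (P = 2 + 3 = 5)
K(Z) = 9 + Z² (K(Z) = (4 + Z*Z) + 5 = (4 + Z²) + 5 = 9 + Z²)
K(-20) - q(60) = (9 + (-20)²) - 1*60 = (9 + 400) - 60 = 409 - 60 = 349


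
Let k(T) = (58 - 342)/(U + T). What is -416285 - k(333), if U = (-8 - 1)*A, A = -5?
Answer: -78677723/189 ≈ -4.1628e+5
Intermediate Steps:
U = 45 (U = (-8 - 1)*(-5) = -9*(-5) = 45)
k(T) = -284/(45 + T) (k(T) = (58 - 342)/(45 + T) = -284/(45 + T))
-416285 - k(333) = -416285 - (-284)/(45 + 333) = -416285 - (-284)/378 = -416285 - 1*(-142/189) = -416285 + 142/189 = -78677723/189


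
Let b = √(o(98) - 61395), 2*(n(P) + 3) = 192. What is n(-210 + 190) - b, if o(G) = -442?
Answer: 93 - I*√61837 ≈ 93.0 - 248.67*I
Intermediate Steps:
n(P) = 93 (n(P) = -3 + (½)*192 = -3 + 96 = 93)
b = I*√61837 (b = √(-442 - 61395) = √(-61837) = I*√61837 ≈ 248.67*I)
n(-210 + 190) - b = 93 - I*√61837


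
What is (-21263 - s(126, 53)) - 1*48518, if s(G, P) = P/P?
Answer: -69782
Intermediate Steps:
s(G, P) = 1
(-21263 - s(126, 53)) - 1*48518 = (-21263 - 1*1) - 1*48518 = (-21263 - 1) - 48518 = -21264 - 48518 = -69782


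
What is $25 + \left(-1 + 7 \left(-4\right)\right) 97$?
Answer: $-2788$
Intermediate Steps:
$25 + \left(-1 + 7 \left(-4\right)\right) 97 = 25 + \left(-1 - 28\right) 97 = 25 - 2813 = -2788$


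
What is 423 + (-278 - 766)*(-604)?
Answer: 630999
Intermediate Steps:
423 + (-278 - 766)*(-604) = 423 - 1044*(-604) = 423 + 630576 = 630999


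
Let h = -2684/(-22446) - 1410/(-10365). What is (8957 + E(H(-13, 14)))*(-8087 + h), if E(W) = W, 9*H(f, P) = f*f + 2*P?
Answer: -5067874282953670/69795837 ≈ -7.2610e+7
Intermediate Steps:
H(f, P) = f²/9 + 2*P/9 (H(f, P) = (f*f + 2*P)/9 = (f² + 2*P)/9 = f²/9 + 2*P/9)
h = 1982284/7755093 (h = -2684*(-1/22446) - 1410*(-1/10365) = 1342/11223 + 94/691 = 1982284/7755093 ≈ 0.25561)
(8957 + E(H(-13, 14)))*(-8087 + h) = (8957 + ((⅑)*(-13)² + (2/9)*14))*(-8087 + 1982284/7755093) = (8957 + ((⅑)*169 + 28/9))*(-62713454807/7755093) = (8957 + (169/9 + 28/9))*(-62713454807/7755093) = (8957 + 197/9)*(-62713454807/7755093) = (80810/9)*(-62713454807/7755093) = -5067874282953670/69795837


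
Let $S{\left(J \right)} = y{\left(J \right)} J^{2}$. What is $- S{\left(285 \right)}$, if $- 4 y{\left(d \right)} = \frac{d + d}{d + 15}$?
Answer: $\frac{308655}{8} \approx 38582.0$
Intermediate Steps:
$y{\left(d \right)} = - \frac{d}{2 \left(15 + d\right)}$ ($y{\left(d \right)} = - \frac{\left(d + d\right) \frac{1}{d + 15}}{4} = - \frac{2 d \frac{1}{15 + d}}{4} = - \frac{d}{2 \left(15 + d\right)}$)
$S{\left(J \right)} = - \frac{J^{3}}{30 + 2 J}$ ($S{\left(J \right)} = - \frac{J}{30 + 2 J} J^{2} = - \frac{J^{3}}{30 + 2 J}$)
$- S{\left(285 \right)} = - \frac{\left(-1\right) 285^{3}}{30 + 2 \cdot 285} = - \frac{\left(-1\right) 23149125}{30 + 570} = - \frac{\left(-1\right) 23149125}{600} = \left(-1\right) \left(- \frac{308655}{8}\right) = \frac{308655}{8}$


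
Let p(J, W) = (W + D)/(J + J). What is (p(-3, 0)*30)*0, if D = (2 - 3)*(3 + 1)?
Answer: 0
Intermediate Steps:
D = -4 (D = -1*4 = -4)
p(J, W) = (-4 + W)/(2*J) (p(J, W) = (W - 4)/(J + J) = (-4 + W)/((2*J)) = (-4 + W)*(1/(2*J)) = (-4 + W)/(2*J))
(p(-3, 0)*30)*0 = (((1/2)*(-4 + 0)/(-3))*30)*0 = (((1/2)*(-1/3)*(-4))*30)*0 = ((2/3)*30)*0 = 20*0 = 0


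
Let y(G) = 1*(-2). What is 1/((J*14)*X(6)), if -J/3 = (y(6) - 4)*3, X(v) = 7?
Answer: 1/5292 ≈ 0.00018896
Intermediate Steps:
y(G) = -2
J = 54 (J = -3*(-2 - 4)*3 = -(-18)*3 = -3*(-18) = 54)
1/((J*14)*X(6)) = 1/((54*14)*7) = 1/(756*7) = 1/5292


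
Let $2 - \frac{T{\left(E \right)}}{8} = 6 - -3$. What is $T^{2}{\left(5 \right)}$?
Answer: $3136$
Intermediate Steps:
$T{\left(E \right)} = -56$ ($T{\left(E \right)} = 16 - 8 \left(6 - -3\right) = 16 - 8 \left(6 + 3\right) = 16 - 72 = -56$)
$T^{2}{\left(5 \right)} = \left(-56\right)^{2} = 3136$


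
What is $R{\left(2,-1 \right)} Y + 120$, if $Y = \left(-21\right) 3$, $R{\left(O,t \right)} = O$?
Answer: $-6$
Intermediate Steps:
$Y = -63$
$R{\left(2,-1 \right)} Y + 120 = 2 \left(-63\right) + 120 = -126 + 120 = -6$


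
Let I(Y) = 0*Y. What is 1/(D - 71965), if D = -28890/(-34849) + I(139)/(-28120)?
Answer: -34849/2507879395 ≈ -1.3896e-5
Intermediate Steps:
I(Y) = 0
D = 28890/34849 (D = -28890/(-34849) + 0/(-28120) = -28890*(-1/34849) + 0*(-1/28120) = 28890/34849 + 0 = 28890/34849 ≈ 0.82901)
1/(D - 71965) = 1/(28890/34849 - 71965) = 1/(-2507879395/34849) = -34849/2507879395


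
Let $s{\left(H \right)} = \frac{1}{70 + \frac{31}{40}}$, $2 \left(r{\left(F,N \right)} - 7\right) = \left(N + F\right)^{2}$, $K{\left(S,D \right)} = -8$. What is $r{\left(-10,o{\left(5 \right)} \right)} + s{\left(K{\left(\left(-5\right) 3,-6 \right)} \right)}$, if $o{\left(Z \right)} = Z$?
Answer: $\frac{110489}{5662} \approx 19.514$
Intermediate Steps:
$r{\left(F,N \right)} = 7 + \frac{\left(F + N\right)^{2}}{2}$ ($r{\left(F,N \right)} = 7 + \frac{\left(N + F\right)^{2}}{2} = 7 + \frac{\left(F + N\right)^{2}}{2}$)
$s{\left(H \right)} = \frac{40}{2831}$ ($s{\left(H \right)} = \frac{1}{70 + 31 \cdot \frac{1}{40}} = \frac{1}{70 + \frac{31}{40}} = \frac{1}{\frac{2831}{40}} = \frac{40}{2831}$)
$r{\left(-10,o{\left(5 \right)} \right)} + s{\left(K{\left(\left(-5\right) 3,-6 \right)} \right)} = \left(7 + \frac{\left(-10 + 5\right)^{2}}{2}\right) + \frac{40}{2831} = \left(7 + \frac{\left(-5\right)^{2}}{2}\right) + \frac{40}{2831} = \left(7 + \frac{1}{2} \cdot 25\right) + \frac{40}{2831} = \left(7 + \frac{25}{2}\right) + \frac{40}{2831} = \frac{39}{2} + \frac{40}{2831} = \frac{110489}{5662}$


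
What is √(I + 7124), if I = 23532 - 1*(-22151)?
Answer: √52807 ≈ 229.80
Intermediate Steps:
I = 45683 (I = 23532 + 22151 = 45683)
√(I + 7124) = √(45683 + 7124) = √52807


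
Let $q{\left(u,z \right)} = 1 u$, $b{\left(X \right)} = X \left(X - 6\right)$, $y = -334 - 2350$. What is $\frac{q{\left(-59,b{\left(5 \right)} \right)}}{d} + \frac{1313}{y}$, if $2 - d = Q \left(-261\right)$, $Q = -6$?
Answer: $- \frac{236897}{524722} \approx -0.45147$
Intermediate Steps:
$y = -2684$ ($y = -334 - 2350 = -2684$)
$d = -1564$ ($d = 2 - \left(-6\right) \left(-261\right) = 2 - 1566 = -1564$)
$b{\left(X \right)} = X \left(-6 + X\right)$
$q{\left(u,z \right)} = u$
$\frac{q{\left(-59,b{\left(5 \right)} \right)}}{d} + \frac{1313}{y} = - \frac{59}{-1564} + \frac{1313}{-2684} = \left(-59\right) \left(- \frac{1}{1564}\right) + 1313 \left(- \frac{1}{2684}\right) = \frac{59}{1564} - \frac{1313}{2684} = - \frac{236897}{524722}$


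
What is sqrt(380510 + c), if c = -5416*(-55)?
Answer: sqrt(678390) ≈ 823.64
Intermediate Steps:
c = 297880
sqrt(380510 + c) = sqrt(380510 + 297880) = sqrt(678390)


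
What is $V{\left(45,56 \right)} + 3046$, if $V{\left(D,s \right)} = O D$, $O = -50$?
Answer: $796$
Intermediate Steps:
$V{\left(D,s \right)} = - 50 D$
$V{\left(45,56 \right)} + 3046 = \left(-50\right) 45 + 3046 = -2250 + 3046 = 796$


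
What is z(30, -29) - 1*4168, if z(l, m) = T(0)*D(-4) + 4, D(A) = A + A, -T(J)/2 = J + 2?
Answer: -4132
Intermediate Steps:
T(J) = -4 - 2*J (T(J) = -2*(J + 2) = -2*(2 + J) = -4 - 2*J)
D(A) = 2*A
z(l, m) = 36 (z(l, m) = (-4 - 2*0)*(2*(-4)) + 4 = (-4 + 0)*(-8) + 4 = -4*(-8) + 4 = 32 + 4 = 36)
z(30, -29) - 1*4168 = 36 - 1*4168 = 36 - 4168 = -4132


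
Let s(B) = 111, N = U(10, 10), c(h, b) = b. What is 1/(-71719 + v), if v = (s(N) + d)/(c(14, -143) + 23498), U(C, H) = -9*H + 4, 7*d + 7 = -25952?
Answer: -18165/1302778433 ≈ -1.3943e-5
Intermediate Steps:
d = -25959/7 (d = -1 + (1/7)*(-25952) = -1 - 25952/7 = -25959/7 ≈ -3708.4)
U(C, H) = 4 - 9*H
N = -86 (N = 4 - 9*10 = 4 - 90 = -86)
v = -2798/18165 (v = (111 - 25959/7)/(-143 + 23498) = -25182/7/23355 = -25182/7*1/23355 = -2798/18165 ≈ -0.15403)
1/(-71719 + v) = 1/(-71719 - 2798/18165) = 1/(-1302778433/18165) = -18165/1302778433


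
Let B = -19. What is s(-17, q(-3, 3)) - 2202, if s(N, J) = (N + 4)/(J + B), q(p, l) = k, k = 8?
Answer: -24209/11 ≈ -2200.8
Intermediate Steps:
q(p, l) = 8
s(N, J) = (4 + N)/(-19 + J) (s(N, J) = (N + 4)/(J - 19) = (4 + N)/(-19 + J))
s(-17, q(-3, 3)) - 2202 = (4 - 17)/(-19 + 8) - 2202 = -13/(-11) - 2202 = -1/11*(-13) - 2202 = 13/11 - 2202 = -24209/11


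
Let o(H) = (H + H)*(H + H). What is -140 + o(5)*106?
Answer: 10460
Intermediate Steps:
o(H) = 4*H² (o(H) = (2*H)*(2*H) = 4*H²)
-140 + o(5)*106 = -140 + (4*5²)*106 = -140 + (4*25)*106 = -140 + 100*106 = -140 + 10600 = 10460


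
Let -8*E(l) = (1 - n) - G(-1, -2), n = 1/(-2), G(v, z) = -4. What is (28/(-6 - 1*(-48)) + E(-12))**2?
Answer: 1/2304 ≈ 0.00043403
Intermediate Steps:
n = -1/2 ≈ -0.50000
E(l) = -11/16 (E(l) = -((1 - 1*(-1/2)) - 1*(-4))/8 = -((1 + 1/2) + 4)/8 = -(3/2 + 4)/8 = -1/8*11/2 = -11/16)
(28/(-6 - 1*(-48)) + E(-12))**2 = (28/(-6 - 1*(-48)) - 11/16)**2 = (28/(-6 + 48) - 11/16)**2 = (28/42 - 11/16)**2 = (28*(1/42) - 11/16)**2 = (2/3 - 11/16)**2 = (-1/48)**2 = 1/2304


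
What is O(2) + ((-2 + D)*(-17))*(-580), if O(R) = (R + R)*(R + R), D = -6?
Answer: -78864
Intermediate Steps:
O(R) = 4*R² (O(R) = (2*R)*(2*R) = 4*R²)
O(2) + ((-2 + D)*(-17))*(-580) = 4*2² + ((-2 - 6)*(-17))*(-580) = 4*4 - 8*(-17)*(-580) = 16 + 136*(-580) = 16 - 78880 = -78864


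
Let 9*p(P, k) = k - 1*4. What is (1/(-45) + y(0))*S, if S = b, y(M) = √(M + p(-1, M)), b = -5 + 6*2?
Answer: -7/45 + 14*I/3 ≈ -0.15556 + 4.6667*I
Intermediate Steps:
p(P, k) = -4/9 + k/9 (p(P, k) = (k - 1*4)/9 = (k - 4)/9 = (-4 + k)/9 = -4/9 + k/9)
b = 7 (b = -5 + 12 = 7)
y(M) = √(-4/9 + 10*M/9) (y(M) = √(M + (-4/9 + M/9)) = √(-4/9 + 10*M/9))
S = 7
(1/(-45) + y(0))*S = (1/(-45) + √(-4 + 10*0)/3)*7 = (-1/45 + √(-4 + 0)/3)*7 = (-1/45 + √(-4)/3)*7 = (-1/45 + (2*I)/3)*7 = (-1/45 + 2*I/3)*7 = -7/45 + 14*I/3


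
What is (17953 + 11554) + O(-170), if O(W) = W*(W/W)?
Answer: 29337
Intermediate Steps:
O(W) = W (O(W) = W*1 = W)
(17953 + 11554) + O(-170) = (17953 + 11554) - 170 = 29507 - 170 = 29337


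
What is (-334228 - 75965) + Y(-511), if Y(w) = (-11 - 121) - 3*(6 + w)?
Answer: -408810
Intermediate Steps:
Y(w) = -150 - 3*w (Y(w) = -132 + (-18 - 3*w) = -150 - 3*w)
(-334228 - 75965) + Y(-511) = (-334228 - 75965) + (-150 - 3*(-511)) = -410193 + (-150 + 1533) = -410193 + 1383 = -408810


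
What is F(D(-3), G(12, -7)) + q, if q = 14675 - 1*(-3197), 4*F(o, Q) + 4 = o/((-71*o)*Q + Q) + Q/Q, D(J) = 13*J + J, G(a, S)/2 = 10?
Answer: 2132397529/119320 ≈ 17871.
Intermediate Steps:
G(a, S) = 20 (G(a, S) = 2*10 = 20)
D(J) = 14*J
F(o, Q) = -¾ + o/(4*(Q - 71*Q*o)) (F(o, Q) = -1 + (o/((-71*o)*Q + Q) + Q/Q)/4 = -1 + (o/(-71*Q*o + Q) + 1)/4 = -1 + (o/(Q - 71*Q*o) + 1)/4 = -1 + (1 + o/(Q - 71*Q*o))/4 = -1 + (¼ + o/(4*(Q - 71*Q*o))) = -¾ + o/(4*(Q - 71*Q*o)))
q = 17872 (q = 14675 + 3197 = 17872)
F(D(-3), G(12, -7)) + q = (¼)*(-14*(-3) + 3*20 - 213*20*14*(-3))/(20*(-1 + 71*(14*(-3)))) + 17872 = (¼)*(1/20)*(-1*(-42) + 60 - 213*20*(-42))/(-1 + 71*(-42)) + 17872 = (¼)*(1/20)*(42 + 60 + 178920)/(-1 - 2982) + 17872 = (¼)*(1/20)*179022/(-2983) + 17872 = (¼)*(1/20)*(-1/2983)*179022 + 17872 = -89511/119320 + 17872 = 2132397529/119320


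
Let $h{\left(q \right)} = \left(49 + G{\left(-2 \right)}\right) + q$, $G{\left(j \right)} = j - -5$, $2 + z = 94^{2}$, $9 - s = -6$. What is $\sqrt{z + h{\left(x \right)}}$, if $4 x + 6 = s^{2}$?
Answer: $\frac{\sqrt{35763}}{2} \approx 94.556$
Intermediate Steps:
$s = 15$ ($s = 9 - -6 = 9 + 6 = 15$)
$z = 8834$ ($z = -2 + 94^{2} = -2 + 8836 = 8834$)
$G{\left(j \right)} = 5 + j$ ($G{\left(j \right)} = j + 5 = 5 + j$)
$x = \frac{219}{4}$ ($x = - \frac{3}{2} + \frac{15^{2}}{4} = - \frac{3}{2} + \frac{1}{4} \cdot 225 = - \frac{3}{2} + \frac{225}{4} = \frac{219}{4} \approx 54.75$)
$h{\left(q \right)} = 52 + q$ ($h{\left(q \right)} = \left(49 + \left(5 - 2\right)\right) + q = \left(49 + 3\right) + q = 52 + q$)
$\sqrt{z + h{\left(x \right)}} = \sqrt{8834 + \left(52 + \frac{219}{4}\right)} = \sqrt{8834 + \frac{427}{4}} = \sqrt{\frac{35763}{4}} = \frac{\sqrt{35763}}{2}$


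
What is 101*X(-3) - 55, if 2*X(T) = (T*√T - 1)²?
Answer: -1368 + 303*I*√3 ≈ -1368.0 + 524.81*I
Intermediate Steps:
X(T) = (-1 + T^(3/2))²/2 (X(T) = (T*√T - 1)²/2 = (T^(3/2) - 1)²/2 = (-1 + T^(3/2))²/2)
101*X(-3) - 55 = 101*((-1 + (-3)^(3/2))²/2) - 55 = 101*((-1 - 3*I*√3)²/2) - 55 = 101*(-1 - 3*I*√3)²/2 - 55 = -55 + 101*(-1 - 3*I*√3)²/2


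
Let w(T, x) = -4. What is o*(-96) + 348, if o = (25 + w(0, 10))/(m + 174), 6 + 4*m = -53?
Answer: 30516/91 ≈ 335.34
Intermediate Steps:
m = -59/4 (m = -3/2 + (1/4)*(-53) = -3/2 - 53/4 = -59/4 ≈ -14.750)
o = 12/91 (o = (25 - 4)/(-59/4 + 174) = 21/(637/4) = 21*(4/637) = 12/91 ≈ 0.13187)
o*(-96) + 348 = (12/91)*(-96) + 348 = -1152/91 + 348 = 30516/91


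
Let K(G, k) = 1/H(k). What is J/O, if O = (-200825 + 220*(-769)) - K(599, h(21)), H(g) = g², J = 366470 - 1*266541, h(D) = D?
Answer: -44068689/163172206 ≈ -0.27007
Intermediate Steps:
J = 99929 (J = 366470 - 266541 = 99929)
K(G, k) = k⁻² (K(G, k) = 1/(k²) = k⁻²)
O = -163172206/441 (O = (-200825 + 220*(-769)) - 1/21² = (-200825 - 169180) - 1*1/441 = -370005 - 1/441 = -163172206/441 ≈ -3.7001e+5)
J/O = 99929/(-163172206/441) = 99929*(-441/163172206) = -44068689/163172206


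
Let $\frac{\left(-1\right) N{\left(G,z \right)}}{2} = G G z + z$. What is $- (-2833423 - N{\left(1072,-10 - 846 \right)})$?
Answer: $1970238143$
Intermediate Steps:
$N{\left(G,z \right)} = - 2 z - 2 z G^{2}$ ($N{\left(G,z \right)} = - 2 \left(G G z + z\right) = - 2 \left(G^{2} z + z\right) = - 2 \left(z G^{2} + z\right) = - 2 \left(z + z G^{2}\right) = - 2 z - 2 z G^{2}$)
$- (-2833423 - N{\left(1072,-10 - 846 \right)}) = - (-2833423 - - 2 \left(-10 - 846\right) \left(1 + 1072^{2}\right)) = - (-2833423 - - 2 \left(-10 - 846\right) \left(1 + 1149184\right)) = - (-2833423 - \left(-2\right) \left(-856\right) 1149185) = - (-2833423 - 1967404720) = \left(-1\right) \left(-1970238143\right) = 1970238143$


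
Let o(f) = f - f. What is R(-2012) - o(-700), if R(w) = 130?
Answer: 130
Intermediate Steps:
o(f) = 0
R(-2012) - o(-700) = 130 - 1*0 = 130 + 0 = 130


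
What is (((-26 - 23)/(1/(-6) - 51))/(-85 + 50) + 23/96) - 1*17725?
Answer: -2611924727/147360 ≈ -17725.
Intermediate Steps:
(((-26 - 23)/(1/(-6) - 51))/(-85 + 50) + 23/96) - 1*17725 = (-49/(-1/6 - 51)/(-35) + 23*(1/96)) - 17725 = (-49/(-307/6)*(-1/35) + 23/96) - 17725 = (-49*(-6/307)*(-1/35) + 23/96) - 17725 = ((294/307)*(-1/35) + 23/96) - 17725 = (-42/1535 + 23/96) - 17725 = 31273/147360 - 17725 = -2611924727/147360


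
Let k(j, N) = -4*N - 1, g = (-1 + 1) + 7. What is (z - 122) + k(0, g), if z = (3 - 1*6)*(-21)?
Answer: -88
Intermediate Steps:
g = 7 (g = 0 + 7 = 7)
z = 63 (z = (3 - 6)*(-21) = -3*(-21) = 63)
k(j, N) = -1 - 4*N
(z - 122) + k(0, g) = (63 - 122) + (-1 - 4*7) = -59 + (-1 - 28) = -59 - 29 = -88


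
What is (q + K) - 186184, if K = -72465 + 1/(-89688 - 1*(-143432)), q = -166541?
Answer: -22851411359/53744 ≈ -4.2519e+5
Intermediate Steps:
K = -3894558959/53744 (K = -72465 + 1/(-89688 + 143432) = -72465 + 1/53744 = -3894558959/53744 ≈ -72465.)
(q + K) - 186184 = (-166541 - 3894558959/53744) - 186184 = -12845138463/53744 - 186184 = -22851411359/53744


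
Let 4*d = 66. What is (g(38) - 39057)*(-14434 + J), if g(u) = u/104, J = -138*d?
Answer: 33939121895/52 ≈ 6.5268e+8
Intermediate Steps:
d = 33/2 (d = (¼)*66 = 33/2 ≈ 16.500)
J = -2277 (J = -138*33/2 = -2277)
g(u) = u/104 (g(u) = u*(1/104) = u/104)
(g(38) - 39057)*(-14434 + J) = ((1/104)*38 - 39057)*(-14434 - 2277) = (19/52 - 39057)*(-16711) = -2030945/52*(-16711) = 33939121895/52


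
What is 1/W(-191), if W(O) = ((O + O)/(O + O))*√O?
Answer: -I*√191/191 ≈ -0.072357*I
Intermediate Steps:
W(O) = √O (W(O) = ((2*O)/((2*O)))*√O = ((2*O)*(1/(2*O)))*√O = 1*√O = √O)
1/W(-191) = 1/(√(-191)) = 1/(I*√191) = -I*√191/191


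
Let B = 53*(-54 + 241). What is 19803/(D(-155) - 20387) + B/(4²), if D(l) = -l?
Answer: 8341771/13488 ≈ 618.46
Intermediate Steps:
B = 9911 (B = 53*187 = 9911)
19803/(D(-155) - 20387) + B/(4²) = 19803/(-1*(-155) - 20387) + 9911/(4²) = 19803/(155 - 20387) + 9911/16 = 19803/(-20232) + 9911*(1/16) = 19803*(-1/20232) + 9911/16 = -6601/6744 + 9911/16 = 8341771/13488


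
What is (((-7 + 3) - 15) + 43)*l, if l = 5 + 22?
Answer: 648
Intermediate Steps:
l = 27
(((-7 + 3) - 15) + 43)*l = (((-7 + 3) - 15) + 43)*27 = ((-4 - 15) + 43)*27 = (-19 + 43)*27 = 24*27 = 648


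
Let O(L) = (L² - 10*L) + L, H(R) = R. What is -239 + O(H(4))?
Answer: -259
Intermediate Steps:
O(L) = L² - 9*L
-239 + O(H(4)) = -239 + 4*(-9 + 4) = -239 + 4*(-5) = -239 - 20 = -259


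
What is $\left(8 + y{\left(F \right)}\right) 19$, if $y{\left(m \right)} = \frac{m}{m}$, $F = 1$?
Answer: $171$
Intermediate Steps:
$y{\left(m \right)} = 1$
$\left(8 + y{\left(F \right)}\right) 19 = \left(8 + 1\right) 19 = 9 \cdot 19 = 171$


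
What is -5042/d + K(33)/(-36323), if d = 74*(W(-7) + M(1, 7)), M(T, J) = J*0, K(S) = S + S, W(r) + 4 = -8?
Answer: 91540979/16127412 ≈ 5.6761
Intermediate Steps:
W(r) = -12 (W(r) = -4 - 8 = -12)
K(S) = 2*S
M(T, J) = 0
d = -888 (d = 74*(-12 + 0) = 74*(-12) = -888)
-5042/d + K(33)/(-36323) = -5042/(-888) + (2*33)/(-36323) = -5042*(-1/888) + 66*(-1/36323) = 2521/444 - 66/36323 = 91540979/16127412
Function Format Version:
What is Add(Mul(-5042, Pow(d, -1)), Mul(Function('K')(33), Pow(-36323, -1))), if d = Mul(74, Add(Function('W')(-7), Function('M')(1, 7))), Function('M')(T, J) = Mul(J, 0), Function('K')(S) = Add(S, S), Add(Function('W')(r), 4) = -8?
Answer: Rational(91540979, 16127412) ≈ 5.6761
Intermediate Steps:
Function('W')(r) = -12 (Function('W')(r) = Add(-4, -8) = -12)
Function('K')(S) = Mul(2, S)
Function('M')(T, J) = 0
d = -888 (d = Mul(74, Add(-12, 0)) = Mul(74, -12) = -888)
Add(Mul(-5042, Pow(d, -1)), Mul(Function('K')(33), Pow(-36323, -1))) = Add(Mul(-5042, Pow(-888, -1)), Mul(Mul(2, 33), Pow(-36323, -1))) = Add(Mul(-5042, Rational(-1, 888)), Mul(66, Rational(-1, 36323))) = Add(Rational(2521, 444), Rational(-66, 36323)) = Rational(91540979, 16127412)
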